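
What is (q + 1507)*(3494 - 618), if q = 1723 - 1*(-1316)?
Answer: 13074296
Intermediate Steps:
q = 3039 (q = 1723 + 1316 = 3039)
(q + 1507)*(3494 - 618) = (3039 + 1507)*(3494 - 618) = 4546*2876 = 13074296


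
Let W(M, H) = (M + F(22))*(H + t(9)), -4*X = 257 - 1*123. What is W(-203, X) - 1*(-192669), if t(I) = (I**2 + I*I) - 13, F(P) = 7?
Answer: 170031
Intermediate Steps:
t(I) = -13 + 2*I**2 (t(I) = (I**2 + I**2) - 13 = 2*I**2 - 13 = -13 + 2*I**2)
X = -67/2 (X = -(257 - 1*123)/4 = -(257 - 123)/4 = -1/4*134 = -67/2 ≈ -33.500)
W(M, H) = (7 + M)*(149 + H) (W(M, H) = (M + 7)*(H + (-13 + 2*9**2)) = (7 + M)*(H + (-13 + 2*81)) = (7 + M)*(H + (-13 + 162)) = (7 + M)*(H + 149) = (7 + M)*(149 + H))
W(-203, X) - 1*(-192669) = (1043 + 7*(-67/2) + 149*(-203) - 67/2*(-203)) - 1*(-192669) = (1043 - 469/2 - 30247 + 13601/2) + 192669 = -22638 + 192669 = 170031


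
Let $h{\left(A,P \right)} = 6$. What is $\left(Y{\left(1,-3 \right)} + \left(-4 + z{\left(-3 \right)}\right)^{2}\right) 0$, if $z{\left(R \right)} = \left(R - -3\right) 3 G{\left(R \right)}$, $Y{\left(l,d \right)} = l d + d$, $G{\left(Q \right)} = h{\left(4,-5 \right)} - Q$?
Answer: $0$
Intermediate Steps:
$G{\left(Q \right)} = 6 - Q$
$Y{\left(l,d \right)} = d + d l$ ($Y{\left(l,d \right)} = d l + d = d + d l$)
$z{\left(R \right)} = \left(6 - R\right) \left(9 + 3 R\right)$ ($z{\left(R \right)} = \left(R - -3\right) 3 \left(6 - R\right) = \left(R + 3\right) 3 \left(6 - R\right) = \left(3 + R\right) 3 \left(6 - R\right) = \left(9 + 3 R\right) \left(6 - R\right) = \left(6 - R\right) \left(9 + 3 R\right)$)
$\left(Y{\left(1,-3 \right)} + \left(-4 + z{\left(-3 \right)}\right)^{2}\right) 0 = \left(- 3 \left(1 + 1\right) + \left(-4 - 3 \left(-6 - 3\right) \left(3 - 3\right)\right)^{2}\right) 0 = \left(\left(-3\right) 2 + \left(-4 - \left(-27\right) 0\right)^{2}\right) 0 = \left(-6 + \left(-4 + 0\right)^{2}\right) 0 = \left(-6 + \left(-4\right)^{2}\right) 0 = \left(-6 + 16\right) 0 = 10 \cdot 0 = 0$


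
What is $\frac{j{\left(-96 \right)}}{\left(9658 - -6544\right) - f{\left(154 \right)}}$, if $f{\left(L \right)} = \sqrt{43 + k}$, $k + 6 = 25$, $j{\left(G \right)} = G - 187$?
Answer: $- \frac{2292583}{131252371} - \frac{283 \sqrt{62}}{262504742} \approx -0.017475$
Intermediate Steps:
$j{\left(G \right)} = -187 + G$
$k = 19$ ($k = -6 + 25 = 19$)
$f{\left(L \right)} = \sqrt{62}$ ($f{\left(L \right)} = \sqrt{43 + 19} = \sqrt{62}$)
$\frac{j{\left(-96 \right)}}{\left(9658 - -6544\right) - f{\left(154 \right)}} = \frac{-187 - 96}{\left(9658 - -6544\right) - \sqrt{62}} = - \frac{283}{\left(9658 + 6544\right) - \sqrt{62}} = - \frac{283}{16202 - \sqrt{62}}$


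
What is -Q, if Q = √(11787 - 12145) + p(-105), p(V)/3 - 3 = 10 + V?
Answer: 276 - I*√358 ≈ 276.0 - 18.921*I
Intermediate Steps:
p(V) = 39 + 3*V (p(V) = 9 + 3*(10 + V) = 9 + (30 + 3*V) = 39 + 3*V)
Q = -276 + I*√358 (Q = √(11787 - 12145) + (39 + 3*(-105)) = √(-358) + (39 - 315) = I*√358 - 276 = -276 + I*√358 ≈ -276.0 + 18.921*I)
-Q = -(-276 + I*√358) = 276 - I*√358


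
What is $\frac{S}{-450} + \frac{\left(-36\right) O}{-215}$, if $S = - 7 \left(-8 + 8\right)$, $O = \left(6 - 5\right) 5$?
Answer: $\frac{36}{43} \approx 0.83721$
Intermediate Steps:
$O = 5$ ($O = 1 \cdot 5 = 5$)
$S = 0$ ($S = \left(-7\right) 0 = 0$)
$\frac{S}{-450} + \frac{\left(-36\right) O}{-215} = \frac{0}{-450} + \frac{\left(-36\right) 5}{-215} = 0 \left(- \frac{1}{450}\right) - - \frac{36}{43} = 0 + \frac{36}{43} = \frac{36}{43}$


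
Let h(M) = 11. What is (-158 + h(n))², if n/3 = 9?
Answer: 21609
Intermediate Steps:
n = 27 (n = 3*9 = 27)
(-158 + h(n))² = (-158 + 11)² = (-147)² = 21609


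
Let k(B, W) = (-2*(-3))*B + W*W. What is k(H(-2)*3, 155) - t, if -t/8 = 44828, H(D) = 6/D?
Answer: 382595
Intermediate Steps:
t = -358624 (t = -8*44828 = -358624)
k(B, W) = W² + 6*B (k(B, W) = 6*B + W² = W² + 6*B)
k(H(-2)*3, 155) - t = (155² + 6*((6/(-2))*3)) - 1*(-358624) = (24025 + 6*((6*(-½))*3)) + 358624 = (24025 + 6*(-3*3)) + 358624 = (24025 + 6*(-9)) + 358624 = (24025 - 54) + 358624 = 23971 + 358624 = 382595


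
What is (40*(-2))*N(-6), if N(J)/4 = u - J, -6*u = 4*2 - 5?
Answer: -1760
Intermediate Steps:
u = -1/2 (u = -(4*2 - 5)/6 = -(8 - 5)/6 = -1/6*3 = -1/2 ≈ -0.50000)
N(J) = -2 - 4*J (N(J) = 4*(-1/2 - J) = -2 - 4*J)
(40*(-2))*N(-6) = (40*(-2))*(-2 - 4*(-6)) = -80*(-2 + 24) = -80*22 = -1760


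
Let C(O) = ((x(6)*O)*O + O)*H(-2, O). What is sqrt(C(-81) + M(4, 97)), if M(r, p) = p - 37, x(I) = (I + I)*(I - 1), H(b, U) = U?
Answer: I*sqrt(31879839) ≈ 5646.2*I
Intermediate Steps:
x(I) = 2*I*(-1 + I) (x(I) = (2*I)*(-1 + I) = 2*I*(-1 + I))
M(r, p) = -37 + p
C(O) = O*(O + 60*O**2) (C(O) = (((2*6*(-1 + 6))*O)*O + O)*O = (((2*6*5)*O)*O + O)*O = ((60*O)*O + O)*O = (60*O**2 + O)*O = (O + 60*O**2)*O = O*(O + 60*O**2))
sqrt(C(-81) + M(4, 97)) = sqrt((-81)**2*(1 + 60*(-81)) + (-37 + 97)) = sqrt(6561*(1 - 4860) + 60) = sqrt(6561*(-4859) + 60) = sqrt(-31879899 + 60) = sqrt(-31879839) = I*sqrt(31879839)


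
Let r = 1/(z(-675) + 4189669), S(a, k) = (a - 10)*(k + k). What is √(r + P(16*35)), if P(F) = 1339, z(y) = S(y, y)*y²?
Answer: √237713028608490202809940598/421343408419 ≈ 36.592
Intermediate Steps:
S(a, k) = 2*k*(-10 + a) (S(a, k) = (-10 + a)*(2*k) = 2*k*(-10 + a))
z(y) = 2*y³*(-10 + y) (z(y) = (2*y*(-10 + y))*y² = 2*y³*(-10 + y))
r = 1/421343408419 (r = 1/(2*(-675)³*(-10 - 675) + 4189669) = 1/(2*(-307546875)*(-685) + 4189669) = 1/(421339218750 + 4189669) = 1/421343408419 ≈ 2.3734e-12)
√(r + P(16*35)) = √(1/421343408419 + 1339) = √(564178823873042/421343408419) = √237713028608490202809940598/421343408419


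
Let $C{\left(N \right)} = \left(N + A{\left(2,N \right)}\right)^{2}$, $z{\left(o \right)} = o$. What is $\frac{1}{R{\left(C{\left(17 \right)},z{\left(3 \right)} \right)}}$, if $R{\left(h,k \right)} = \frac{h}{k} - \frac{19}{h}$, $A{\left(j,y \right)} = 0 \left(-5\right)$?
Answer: $\frac{867}{83464} \approx 0.010388$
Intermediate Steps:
$A{\left(j,y \right)} = 0$
$C{\left(N \right)} = N^{2}$ ($C{\left(N \right)} = \left(N + 0\right)^{2} = N^{2}$)
$R{\left(h,k \right)} = - \frac{19}{h} + \frac{h}{k}$
$\frac{1}{R{\left(C{\left(17 \right)},z{\left(3 \right)} \right)}} = \frac{1}{- \frac{19}{17^{2}} + \frac{17^{2}}{3}} = \frac{1}{- \frac{19}{289} + 289 \cdot \frac{1}{3}} = \frac{1}{\left(-19\right) \frac{1}{289} + \frac{289}{3}} = \frac{1}{- \frac{19}{289} + \frac{289}{3}} = \frac{1}{\frac{83464}{867}} = \frac{867}{83464}$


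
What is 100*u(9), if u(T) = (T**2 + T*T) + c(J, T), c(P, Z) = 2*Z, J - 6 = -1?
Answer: 18000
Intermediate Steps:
J = 5 (J = 6 - 1 = 5)
u(T) = 2*T + 2*T**2 (u(T) = (T**2 + T*T) + 2*T = (T**2 + T**2) + 2*T = 2*T**2 + 2*T = 2*T + 2*T**2)
100*u(9) = 100*(2*9*(1 + 9)) = 100*(2*9*10) = 100*180 = 18000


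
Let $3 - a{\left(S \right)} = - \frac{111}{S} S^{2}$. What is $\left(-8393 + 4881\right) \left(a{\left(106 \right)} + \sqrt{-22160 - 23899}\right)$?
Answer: $-41332728 - 3512 i \sqrt{46059} \approx -4.1333 \cdot 10^{7} - 7.5372 \cdot 10^{5} i$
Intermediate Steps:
$a{\left(S \right)} = 3 + 111 S$ ($a{\left(S \right)} = 3 - - \frac{111}{S} S^{2} = 3 - - 111 S = 3 + 111 S$)
$\left(-8393 + 4881\right) \left(a{\left(106 \right)} + \sqrt{-22160 - 23899}\right) = \left(-8393 + 4881\right) \left(\left(3 + 111 \cdot 106\right) + \sqrt{-22160 - 23899}\right) = - 3512 \left(\left(3 + 11766\right) + \sqrt{-46059}\right) = - 3512 \left(11769 + i \sqrt{46059}\right) = -41332728 - 3512 i \sqrt{46059}$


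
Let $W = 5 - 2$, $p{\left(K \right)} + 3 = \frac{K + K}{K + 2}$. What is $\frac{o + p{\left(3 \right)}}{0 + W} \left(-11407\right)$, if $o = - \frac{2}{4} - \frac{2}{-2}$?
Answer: $\frac{148291}{30} \approx 4943.0$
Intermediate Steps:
$p{\left(K \right)} = -3 + \frac{2 K}{2 + K}$ ($p{\left(K \right)} = -3 + \frac{K + K}{K + 2} = -3 + \frac{2 K}{2 + K}$)
$W = 3$
$o = \frac{1}{2}$ ($o = \left(-2\right) \frac{1}{4} - -1 = - \frac{1}{2} + 1 = \frac{1}{2} \approx 0.5$)
$\frac{o + p{\left(3 \right)}}{0 + W} \left(-11407\right) = \frac{\frac{1}{2} + \frac{-6 - 3}{2 + 3}}{0 + 3} \left(-11407\right) = \frac{\frac{1}{2} + \frac{-6 - 3}{5}}{3} \left(-11407\right) = \left(\frac{1}{2} + \frac{1}{5} \left(-9\right)\right) \frac{1}{3} \left(-11407\right) = \left(\frac{1}{2} - \frac{9}{5}\right) \frac{1}{3} \left(-11407\right) = \left(- \frac{13}{10}\right) \frac{1}{3} \left(-11407\right) = \left(- \frac{13}{30}\right) \left(-11407\right) = \frac{148291}{30}$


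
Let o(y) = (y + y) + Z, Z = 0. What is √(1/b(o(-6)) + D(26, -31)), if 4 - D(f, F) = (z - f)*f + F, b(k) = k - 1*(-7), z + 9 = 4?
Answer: 2*√5255/5 ≈ 28.997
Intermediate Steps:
z = -5 (z = -9 + 4 = -5)
o(y) = 2*y (o(y) = (y + y) + 0 = 2*y + 0 = 2*y)
b(k) = 7 + k (b(k) = k + 7 = 7 + k)
D(f, F) = 4 - F - f*(-5 - f) (D(f, F) = 4 - ((-5 - f)*f + F) = 4 - (f*(-5 - f) + F) = 4 - (F + f*(-5 - f)) = 4 + (-F - f*(-5 - f)) = 4 - F - f*(-5 - f))
√(1/b(o(-6)) + D(26, -31)) = √(1/(7 + 2*(-6)) + (4 + 26² - 1*(-31) + 5*26)) = √(1/(7 - 12) + (4 + 676 + 31 + 130)) = √(1/(-5) + 841) = √(-⅕ + 841) = √(4204/5) = 2*√5255/5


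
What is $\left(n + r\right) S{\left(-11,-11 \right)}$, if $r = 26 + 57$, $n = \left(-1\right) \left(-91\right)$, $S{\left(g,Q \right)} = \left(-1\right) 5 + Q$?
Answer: $-2784$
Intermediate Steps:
$S{\left(g,Q \right)} = -5 + Q$
$n = 91$
$r = 83$
$\left(n + r\right) S{\left(-11,-11 \right)} = \left(91 + 83\right) \left(-5 - 11\right) = 174 \left(-16\right) = -2784$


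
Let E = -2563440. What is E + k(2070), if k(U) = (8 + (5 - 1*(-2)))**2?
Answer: -2563215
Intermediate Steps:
k(U) = 225 (k(U) = (8 + (5 + 2))**2 = (8 + 7)**2 = 15**2 = 225)
E + k(2070) = -2563440 + 225 = -2563215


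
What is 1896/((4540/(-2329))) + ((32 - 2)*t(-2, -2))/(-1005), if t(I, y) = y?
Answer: -73959842/76045 ≈ -972.58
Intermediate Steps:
1896/((4540/(-2329))) + ((32 - 2)*t(-2, -2))/(-1005) = 1896/((4540/(-2329))) + ((32 - 2)*(-2))/(-1005) = 1896/((4540*(-1/2329))) + (30*(-2))*(-1/1005) = 1896/(-4540/2329) - 60*(-1/1005) = 1896*(-2329/4540) + 4/67 = -1103946/1135 + 4/67 = -73959842/76045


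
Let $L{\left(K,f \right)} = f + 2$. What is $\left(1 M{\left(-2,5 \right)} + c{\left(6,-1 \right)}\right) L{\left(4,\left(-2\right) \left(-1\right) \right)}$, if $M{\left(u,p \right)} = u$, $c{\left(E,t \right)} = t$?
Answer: $-12$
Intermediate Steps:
$L{\left(K,f \right)} = 2 + f$
$\left(1 M{\left(-2,5 \right)} + c{\left(6,-1 \right)}\right) L{\left(4,\left(-2\right) \left(-1\right) \right)} = \left(1 \left(-2\right) - 1\right) \left(2 - -2\right) = \left(-2 - 1\right) \left(2 + 2\right) = \left(-3\right) 4 = -12$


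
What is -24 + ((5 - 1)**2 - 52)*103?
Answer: -3732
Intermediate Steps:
-24 + ((5 - 1)**2 - 52)*103 = -24 + (4**2 - 52)*103 = -24 + (16 - 52)*103 = -24 - 36*103 = -24 - 3708 = -3732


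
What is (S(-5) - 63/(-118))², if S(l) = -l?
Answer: 426409/13924 ≈ 30.624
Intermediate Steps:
(S(-5) - 63/(-118))² = (-1*(-5) - 63/(-118))² = (5 - 63*(-1/118))² = (5 + 63/118)² = (653/118)² = 426409/13924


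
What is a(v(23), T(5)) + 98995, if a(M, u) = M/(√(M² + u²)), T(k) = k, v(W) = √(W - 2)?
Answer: 98995 + √966/46 ≈ 98996.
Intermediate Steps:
v(W) = √(-2 + W)
a(M, u) = M/√(M² + u²)
a(v(23), T(5)) + 98995 = √(-2 + 23)/√((√(-2 + 23))² + 5²) + 98995 = √21/√((√21)² + 25) + 98995 = √21/√(21 + 25) + 98995 = √21/√46 + 98995 = √21*(√46/46) + 98995 = √966/46 + 98995 = 98995 + √966/46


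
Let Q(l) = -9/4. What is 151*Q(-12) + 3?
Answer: -1347/4 ≈ -336.75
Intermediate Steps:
Q(l) = -9/4 (Q(l) = -9*¼ = -9/4)
151*Q(-12) + 3 = 151*(-9/4) + 3 = -1359/4 + 3 = -1347/4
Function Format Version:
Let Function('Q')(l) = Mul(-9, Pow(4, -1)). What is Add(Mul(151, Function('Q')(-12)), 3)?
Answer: Rational(-1347, 4) ≈ -336.75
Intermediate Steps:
Function('Q')(l) = Rational(-9, 4) (Function('Q')(l) = Mul(-9, Rational(1, 4)) = Rational(-9, 4))
Add(Mul(151, Function('Q')(-12)), 3) = Add(Mul(151, Rational(-9, 4)), 3) = Add(Rational(-1359, 4), 3) = Rational(-1347, 4)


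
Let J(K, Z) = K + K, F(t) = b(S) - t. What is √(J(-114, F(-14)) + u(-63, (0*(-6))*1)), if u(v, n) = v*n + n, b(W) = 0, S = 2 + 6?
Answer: 2*I*√57 ≈ 15.1*I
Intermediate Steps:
S = 8
F(t) = -t (F(t) = 0 - t = -t)
J(K, Z) = 2*K
u(v, n) = n + n*v (u(v, n) = n*v + n = n + n*v)
√(J(-114, F(-14)) + u(-63, (0*(-6))*1)) = √(2*(-114) + ((0*(-6))*1)*(1 - 63)) = √(-228 + (0*1)*(-62)) = √(-228 + 0*(-62)) = √(-228 + 0) = √(-228) = 2*I*√57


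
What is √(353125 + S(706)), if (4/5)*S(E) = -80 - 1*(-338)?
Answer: √1413790/2 ≈ 594.51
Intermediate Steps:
S(E) = 645/2 (S(E) = 5*(-80 - 1*(-338))/4 = 5*(-80 + 338)/4 = (5/4)*258 = 645/2)
√(353125 + S(706)) = √(353125 + 645/2) = √(706895/2) = √1413790/2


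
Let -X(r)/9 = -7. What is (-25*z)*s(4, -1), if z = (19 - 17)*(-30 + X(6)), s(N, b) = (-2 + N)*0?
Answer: 0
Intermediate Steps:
s(N, b) = 0
X(r) = 63 (X(r) = -9*(-7) = 63)
z = 66 (z = (19 - 17)*(-30 + 63) = 2*33 = 66)
(-25*z)*s(4, -1) = -25*66*0 = -1650*0 = 0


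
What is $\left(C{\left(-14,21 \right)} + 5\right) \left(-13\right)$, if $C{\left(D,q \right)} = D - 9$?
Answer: $234$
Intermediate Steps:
$C{\left(D,q \right)} = -9 + D$
$\left(C{\left(-14,21 \right)} + 5\right) \left(-13\right) = \left(\left(-9 - 14\right) + 5\right) \left(-13\right) = \left(-23 + 5\right) \left(-13\right) = \left(-18\right) \left(-13\right) = 234$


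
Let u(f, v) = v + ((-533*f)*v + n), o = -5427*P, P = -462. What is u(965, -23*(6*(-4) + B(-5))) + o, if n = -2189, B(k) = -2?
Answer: -305072627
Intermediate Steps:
o = 2507274 (o = -5427*(-462) = 2507274)
u(f, v) = -2189 + v - 533*f*v (u(f, v) = v + ((-533*f)*v - 2189) = v + (-533*f*v - 2189) = v + (-2189 - 533*f*v) = -2189 + v - 533*f*v)
u(965, -23*(6*(-4) + B(-5))) + o = (-2189 - 23*(6*(-4) - 2) - 533*965*(-23*(6*(-4) - 2))) + 2507274 = (-2189 - 23*(-24 - 2) - 533*965*(-23*(-24 - 2))) + 2507274 = (-2189 - 23*(-26) - 533*965*(-23*(-26))) + 2507274 = (-2189 + 598 - 533*965*598) + 2507274 = (-2189 + 598 - 307578310) + 2507274 = -307579901 + 2507274 = -305072627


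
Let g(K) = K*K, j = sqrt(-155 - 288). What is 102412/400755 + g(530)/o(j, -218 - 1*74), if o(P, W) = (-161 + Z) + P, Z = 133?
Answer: -350210285164/54636265 - 280900*I*sqrt(443)/1227 ≈ -6409.9 - 4818.5*I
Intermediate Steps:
j = I*sqrt(443) (j = sqrt(-443) = I*sqrt(443) ≈ 21.048*I)
o(P, W) = -28 + P (o(P, W) = (-161 + 133) + P = -28 + P)
g(K) = K**2
102412/400755 + g(530)/o(j, -218 - 1*74) = 102412/400755 + 530**2/(-28 + I*sqrt(443)) = 102412*(1/400755) + 280900/(-28 + I*sqrt(443)) = 102412/400755 + 280900/(-28 + I*sqrt(443))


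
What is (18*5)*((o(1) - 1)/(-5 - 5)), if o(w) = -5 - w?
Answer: 63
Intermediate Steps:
(18*5)*((o(1) - 1)/(-5 - 5)) = (18*5)*(((-5 - 1*1) - 1)/(-5 - 5)) = 90*(((-5 - 1) - 1)/(-10)) = 90*((-6 - 1)*(-⅒)) = 90*(-7*(-⅒)) = 90*(7/10) = 63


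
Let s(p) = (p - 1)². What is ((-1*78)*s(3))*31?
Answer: -9672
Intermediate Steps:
s(p) = (-1 + p)²
((-1*78)*s(3))*31 = ((-1*78)*(-1 + 3)²)*31 = -78*2²*31 = -78*4*31 = -312*31 = -9672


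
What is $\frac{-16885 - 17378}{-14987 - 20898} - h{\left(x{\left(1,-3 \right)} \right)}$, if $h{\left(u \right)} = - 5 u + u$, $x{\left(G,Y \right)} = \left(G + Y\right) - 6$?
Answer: $- \frac{1114057}{35885} \approx -31.045$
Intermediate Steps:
$x{\left(G,Y \right)} = -6 + G + Y$ ($x{\left(G,Y \right)} = \left(G + Y\right) - 6 = -6 + G + Y$)
$h{\left(u \right)} = - 4 u$
$\frac{-16885 - 17378}{-14987 - 20898} - h{\left(x{\left(1,-3 \right)} \right)} = \frac{-16885 - 17378}{-14987 - 20898} - - 4 \left(-6 + 1 - 3\right) = - \frac{34263}{-35885} - \left(-4\right) \left(-8\right) = \left(-34263\right) \left(- \frac{1}{35885}\right) - 32 = \frac{34263}{35885} - 32 = - \frac{1114057}{35885}$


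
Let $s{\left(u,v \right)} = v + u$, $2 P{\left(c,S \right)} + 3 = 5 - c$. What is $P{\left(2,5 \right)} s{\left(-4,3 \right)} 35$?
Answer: $0$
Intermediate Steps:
$P{\left(c,S \right)} = 1 - \frac{c}{2}$ ($P{\left(c,S \right)} = - \frac{3}{2} + \frac{5 - c}{2} = - \frac{3}{2} - \left(- \frac{5}{2} + \frac{c}{2}\right) = 1 - \frac{c}{2}$)
$s{\left(u,v \right)} = u + v$
$P{\left(2,5 \right)} s{\left(-4,3 \right)} 35 = \left(1 - 1\right) \left(-4 + 3\right) 35 = \left(1 - 1\right) \left(-1\right) 35 = 0 \left(-1\right) 35 = 0 \cdot 35 = 0$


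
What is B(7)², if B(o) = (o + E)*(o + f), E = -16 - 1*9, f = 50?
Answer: 1052676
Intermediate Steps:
E = -25 (E = -16 - 9 = -25)
B(o) = (-25 + o)*(50 + o) (B(o) = (o - 25)*(o + 50) = (-25 + o)*(50 + o))
B(7)² = (-1250 + 7² + 25*7)² = (-1250 + 49 + 175)² = (-1026)² = 1052676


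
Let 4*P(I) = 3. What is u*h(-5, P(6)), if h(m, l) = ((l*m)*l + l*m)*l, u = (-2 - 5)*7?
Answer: 15435/64 ≈ 241.17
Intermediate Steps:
P(I) = ¾ (P(I) = (¼)*3 = ¾)
u = -49 (u = -7*7 = -49)
h(m, l) = l*(l*m + m*l²) (h(m, l) = (m*l² + l*m)*l = (l*m + m*l²)*l = l*(l*m + m*l²))
u*h(-5, P(6)) = -(-245)*(¾)²*(1 + ¾) = -(-245)*9*7/(16*4) = -49*(-315/64) = 15435/64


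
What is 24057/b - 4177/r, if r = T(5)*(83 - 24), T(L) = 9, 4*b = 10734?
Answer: 1043525/949959 ≈ 1.0985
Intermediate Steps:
b = 5367/2 (b = (1/4)*10734 = 5367/2 ≈ 2683.5)
r = 531 (r = 9*(83 - 24) = 9*59 = 531)
24057/b - 4177/r = 24057/(5367/2) - 4177/531 = 24057*(2/5367) - 4177*1/531 = 16038/1789 - 4177/531 = 1043525/949959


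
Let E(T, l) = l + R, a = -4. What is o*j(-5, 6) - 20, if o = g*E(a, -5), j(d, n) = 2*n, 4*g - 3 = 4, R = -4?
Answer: -209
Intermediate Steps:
E(T, l) = -4 + l (E(T, l) = l - 4 = -4 + l)
g = 7/4 (g = ¾ + (¼)*4 = ¾ + 1 = 7/4 ≈ 1.7500)
o = -63/4 (o = 7*(-4 - 5)/4 = (7/4)*(-9) = -63/4 ≈ -15.750)
o*j(-5, 6) - 20 = -63*6/2 - 20 = -63/4*12 - 20 = -189 - 20 = -209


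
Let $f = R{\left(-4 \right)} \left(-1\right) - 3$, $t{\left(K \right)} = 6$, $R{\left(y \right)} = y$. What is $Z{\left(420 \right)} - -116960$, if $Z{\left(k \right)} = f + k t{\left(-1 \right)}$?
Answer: $119481$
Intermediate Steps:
$f = 1$ ($f = \left(-4\right) \left(-1\right) - 3 = 4 - 3 = 1$)
$Z{\left(k \right)} = 1 + 6 k$ ($Z{\left(k \right)} = 1 + k 6 = 1 + 6 k$)
$Z{\left(420 \right)} - -116960 = \left(1 + 6 \cdot 420\right) - -116960 = \left(1 + 2520\right) + 116960 = 2521 + 116960 = 119481$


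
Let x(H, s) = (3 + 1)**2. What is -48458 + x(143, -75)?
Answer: -48442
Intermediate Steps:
x(H, s) = 16 (x(H, s) = 4**2 = 16)
-48458 + x(143, -75) = -48458 + 16 = -48442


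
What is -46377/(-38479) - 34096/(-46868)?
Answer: 871394305/450858443 ≈ 1.9327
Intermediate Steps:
-46377/(-38479) - 34096/(-46868) = -46377*(-1/38479) - 34096*(-1/46868) = 46377/38479 + 8524/11717 = 871394305/450858443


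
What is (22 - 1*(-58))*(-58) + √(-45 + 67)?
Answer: -4640 + √22 ≈ -4635.3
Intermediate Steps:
(22 - 1*(-58))*(-58) + √(-45 + 67) = (22 + 58)*(-58) + √22 = 80*(-58) + √22 = -4640 + √22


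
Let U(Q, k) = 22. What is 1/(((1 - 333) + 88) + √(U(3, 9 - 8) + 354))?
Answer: -61/14790 - √94/29580 ≈ -0.0044522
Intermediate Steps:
1/(((1 - 333) + 88) + √(U(3, 9 - 8) + 354)) = 1/(((1 - 333) + 88) + √(22 + 354)) = 1/((-332 + 88) + √376) = 1/(-244 + 2*√94)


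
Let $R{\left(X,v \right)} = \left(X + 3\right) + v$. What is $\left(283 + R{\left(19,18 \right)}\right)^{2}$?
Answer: $104329$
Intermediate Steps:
$R{\left(X,v \right)} = 3 + X + v$ ($R{\left(X,v \right)} = \left(3 + X\right) + v = 3 + X + v$)
$\left(283 + R{\left(19,18 \right)}\right)^{2} = \left(283 + \left(3 + 19 + 18\right)\right)^{2} = \left(283 + 40\right)^{2} = 323^{2} = 104329$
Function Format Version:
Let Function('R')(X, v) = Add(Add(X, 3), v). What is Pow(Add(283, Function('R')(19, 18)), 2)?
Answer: 104329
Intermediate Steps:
Function('R')(X, v) = Add(3, X, v) (Function('R')(X, v) = Add(Add(3, X), v) = Add(3, X, v))
Pow(Add(283, Function('R')(19, 18)), 2) = Pow(Add(283, Add(3, 19, 18)), 2) = Pow(Add(283, 40), 2) = Pow(323, 2) = 104329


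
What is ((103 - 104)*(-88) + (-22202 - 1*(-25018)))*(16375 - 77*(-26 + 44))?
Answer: 43528056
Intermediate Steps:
((103 - 104)*(-88) + (-22202 - 1*(-25018)))*(16375 - 77*(-26 + 44)) = (-1*(-88) + (-22202 + 25018))*(16375 - 77*18) = (88 + 2816)*(16375 - 1386) = 2904*14989 = 43528056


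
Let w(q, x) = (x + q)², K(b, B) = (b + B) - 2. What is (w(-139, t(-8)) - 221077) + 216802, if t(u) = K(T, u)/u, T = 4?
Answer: 237409/16 ≈ 14838.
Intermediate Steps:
K(b, B) = -2 + B + b (K(b, B) = (B + b) - 2 = -2 + B + b)
t(u) = (2 + u)/u (t(u) = (-2 + u + 4)/u = (2 + u)/u)
w(q, x) = (q + x)²
(w(-139, t(-8)) - 221077) + 216802 = ((-139 + (2 - 8)/(-8))² - 221077) + 216802 = ((-139 - ⅛*(-6))² - 221077) + 216802 = ((-139 + ¾)² - 221077) + 216802 = ((-553/4)² - 221077) + 216802 = (305809/16 - 221077) + 216802 = -3231423/16 + 216802 = 237409/16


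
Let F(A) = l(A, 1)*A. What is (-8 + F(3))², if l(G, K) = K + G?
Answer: 16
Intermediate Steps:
l(G, K) = G + K
F(A) = A*(1 + A) (F(A) = (A + 1)*A = (1 + A)*A = A*(1 + A))
(-8 + F(3))² = (-8 + 3*(1 + 3))² = (-8 + 3*4)² = (-8 + 12)² = 4² = 16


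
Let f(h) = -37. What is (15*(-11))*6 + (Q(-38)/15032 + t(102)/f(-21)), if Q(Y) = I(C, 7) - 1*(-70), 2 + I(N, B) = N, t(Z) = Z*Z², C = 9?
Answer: -16502697967/556184 ≈ -29671.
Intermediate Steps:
t(Z) = Z³
I(N, B) = -2 + N
Q(Y) = 77 (Q(Y) = (-2 + 9) - 1*(-70) = 7 + 70 = 77)
(15*(-11))*6 + (Q(-38)/15032 + t(102)/f(-21)) = (15*(-11))*6 + (77/15032 + 102³/(-37)) = -165*6 + (77*(1/15032) + 1061208*(-1/37)) = -990 + (77/15032 - 1061208/37) = -990 - 15952075807/556184 = -16502697967/556184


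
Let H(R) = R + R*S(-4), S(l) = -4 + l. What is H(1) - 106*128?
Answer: -13575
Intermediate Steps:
H(R) = -7*R (H(R) = R + R*(-4 - 4) = R + R*(-8) = R - 8*R = -7*R)
H(1) - 106*128 = -7*1 - 106*128 = -7 - 13568 = -13575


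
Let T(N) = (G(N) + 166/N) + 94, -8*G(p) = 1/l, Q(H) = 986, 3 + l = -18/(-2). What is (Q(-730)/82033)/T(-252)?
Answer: 141984/1102371173 ≈ 0.00012880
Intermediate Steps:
l = 6 (l = -3 - 18/(-2) = -3 - 18*(-½) = -3 + 9 = 6)
G(p) = -1/48 (G(p) = -⅛/6 = -⅛*⅙ = -1/48)
T(N) = 4511/48 + 166/N (T(N) = (-1/48 + 166/N) + 94 = 4511/48 + 166/N)
(Q(-730)/82033)/T(-252) = (986/82033)/(4511/48 + 166/(-252)) = (986*(1/82033))/(4511/48 + 166*(-1/252)) = 986/(82033*(4511/48 - 83/126)) = 986/(82033*(94067/1008)) = (986/82033)*(1008/94067) = 141984/1102371173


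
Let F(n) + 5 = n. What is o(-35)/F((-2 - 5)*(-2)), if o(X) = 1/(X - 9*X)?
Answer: 1/2520 ≈ 0.00039683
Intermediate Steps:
F(n) = -5 + n
o(X) = -1/(8*X) (o(X) = 1/(-8*X) = -1/(8*X))
o(-35)/F((-2 - 5)*(-2)) = (-⅛/(-35))/(-5 + (-2 - 5)*(-2)) = (-⅛*(-1/35))/(-5 - 7*(-2)) = 1/(280*(-5 + 14)) = (1/280)/9 = (1/280)*(⅑) = 1/2520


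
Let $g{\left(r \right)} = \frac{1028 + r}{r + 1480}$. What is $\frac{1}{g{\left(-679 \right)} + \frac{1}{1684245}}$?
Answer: $\frac{449693415}{195934102} \approx 2.2951$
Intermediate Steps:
$g{\left(r \right)} = \frac{1028 + r}{1480 + r}$
$\frac{1}{g{\left(-679 \right)} + \frac{1}{1684245}} = \frac{1}{\frac{1028 - 679}{1480 - 679} + \frac{1}{1684245}} = \frac{1}{\frac{1}{801} \cdot 349 + \frac{1}{1684245}} = \frac{1}{\frac{349}{801} + \frac{1}{1684245}} = \frac{1}{\frac{195934102}{449693415}} = \frac{449693415}{195934102}$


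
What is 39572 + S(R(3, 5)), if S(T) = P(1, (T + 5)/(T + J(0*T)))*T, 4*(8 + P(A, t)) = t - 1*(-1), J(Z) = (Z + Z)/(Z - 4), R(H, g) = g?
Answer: 158143/4 ≈ 39536.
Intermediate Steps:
J(Z) = 2*Z/(-4 + Z) (J(Z) = (2*Z)/(-4 + Z) = 2*Z/(-4 + Z))
P(A, t) = -31/4 + t/4 (P(A, t) = -8 + (t - 1*(-1))/4 = -8 + (t + 1)/4 = -8 + (1 + t)/4 = -8 + (¼ + t/4) = -31/4 + t/4)
S(T) = T*(-31/4 + (5 + T)/(4*T)) (S(T) = (-31/4 + ((T + 5)/(T + 2*(0*T)/(-4 + 0*T)))/4)*T = (-31/4 + ((5 + T)/(T + 2*0/(-4 + 0)))/4)*T = (-31/4 + ((5 + T)/(T + 2*0/(-4)))/4)*T = (-31/4 + ((5 + T)/(T + 2*0*(-¼)))/4)*T = (-31/4 + ((5 + T)/(T + 0))/4)*T = (-31/4 + ((5 + T)/T)/4)*T = (-31/4 + (5 + T)/(4*T))*T = T*(-31/4 + (5 + T)/(4*T)))
39572 + S(R(3, 5)) = 39572 + (5/4 - 15/2*5) = 39572 + (5/4 - 75/2) = 39572 - 145/4 = 158143/4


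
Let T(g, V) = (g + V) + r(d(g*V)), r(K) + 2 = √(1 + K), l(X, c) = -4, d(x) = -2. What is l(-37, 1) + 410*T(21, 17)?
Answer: 14756 + 410*I ≈ 14756.0 + 410.0*I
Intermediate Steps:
r(K) = -2 + √(1 + K)
T(g, V) = -2 + I + V + g (T(g, V) = (g + V) + (-2 + √(1 - 2)) = (V + g) + (-2 + √(-1)) = (V + g) + (-2 + I) = -2 + I + V + g)
l(-37, 1) + 410*T(21, 17) = -4 + 410*(-2 + I + 17 + 21) = -4 + 410*(36 + I) = -4 + (14760 + 410*I) = 14756 + 410*I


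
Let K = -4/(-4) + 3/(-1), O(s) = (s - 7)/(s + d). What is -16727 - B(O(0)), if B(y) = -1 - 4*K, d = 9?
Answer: -16734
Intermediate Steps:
O(s) = (-7 + s)/(9 + s) (O(s) = (s - 7)/(s + 9) = (-7 + s)/(9 + s))
K = -2 (K = -4*(-1/4) + 3*(-1) = 1 - 3 = -2)
B(y) = 7 (B(y) = -1 - 4*(-2) = -1 + 8 = 7)
-16727 - B(O(0)) = -16727 - 1*7 = -16727 - 7 = -16734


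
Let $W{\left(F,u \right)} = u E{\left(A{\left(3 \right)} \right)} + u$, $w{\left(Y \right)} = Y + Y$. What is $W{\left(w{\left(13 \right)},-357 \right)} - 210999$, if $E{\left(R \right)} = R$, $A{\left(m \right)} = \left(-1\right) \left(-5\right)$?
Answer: $-213141$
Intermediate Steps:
$A{\left(m \right)} = 5$
$w{\left(Y \right)} = 2 Y$
$W{\left(F,u \right)} = 6 u$ ($W{\left(F,u \right)} = u 5 + u = 5 u + u = 6 u$)
$W{\left(w{\left(13 \right)},-357 \right)} - 210999 = 6 \left(-357\right) - 210999 = -2142 - 210999 = -213141$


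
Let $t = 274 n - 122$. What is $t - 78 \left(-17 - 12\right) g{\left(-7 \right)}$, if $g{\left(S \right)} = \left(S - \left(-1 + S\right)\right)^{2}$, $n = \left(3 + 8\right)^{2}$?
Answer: $35294$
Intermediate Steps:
$n = 121$ ($n = 11^{2} = 121$)
$g{\left(S \right)} = 1$ ($g{\left(S \right)} = 1^{2} = 1$)
$t = 33032$ ($t = 274 \cdot 121 - 122 = 33154 - 122 = 33032$)
$t - 78 \left(-17 - 12\right) g{\left(-7 \right)} = 33032 - 78 \left(-17 - 12\right) 1 = 33032 - 78 \left(-29\right) 1 = 33032 - \left(-2262\right) 1 = 33032 - -2262 = 33032 + 2262 = 35294$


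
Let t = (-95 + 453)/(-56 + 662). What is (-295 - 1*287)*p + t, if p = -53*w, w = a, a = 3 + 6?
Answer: 84117221/303 ≈ 2.7761e+5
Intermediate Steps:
a = 9
w = 9
p = -477 (p = -53*9 = -477)
t = 179/303 (t = 358/606 = 358*(1/606) = 179/303 ≈ 0.59076)
(-295 - 1*287)*p + t = (-295 - 1*287)*(-477) + 179/303 = (-295 - 287)*(-477) + 179/303 = -582*(-477) + 179/303 = 277614 + 179/303 = 84117221/303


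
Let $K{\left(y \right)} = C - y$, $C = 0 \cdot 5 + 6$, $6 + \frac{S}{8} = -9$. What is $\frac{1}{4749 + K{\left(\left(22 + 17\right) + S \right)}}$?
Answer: $\frac{1}{4836} \approx 0.00020678$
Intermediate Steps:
$S = -120$ ($S = -48 + 8 \left(-9\right) = -48 - 72 = -120$)
$C = 6$ ($C = 0 + 6 = 6$)
$K{\left(y \right)} = 6 - y$
$\frac{1}{4749 + K{\left(\left(22 + 17\right) + S \right)}} = \frac{1}{4749 + \left(6 - \left(\left(22 + 17\right) - 120\right)\right)} = \frac{1}{4749 + \left(6 - \left(39 - 120\right)\right)} = \frac{1}{4749 + \left(6 - -81\right)} = \frac{1}{4749 + \left(6 + 81\right)} = \frac{1}{4749 + 87} = \frac{1}{4836}$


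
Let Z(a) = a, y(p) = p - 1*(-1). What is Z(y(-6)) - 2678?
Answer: -2683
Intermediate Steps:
y(p) = 1 + p (y(p) = p + 1 = 1 + p)
Z(y(-6)) - 2678 = (1 - 6) - 2678 = -5 - 2678 = -2683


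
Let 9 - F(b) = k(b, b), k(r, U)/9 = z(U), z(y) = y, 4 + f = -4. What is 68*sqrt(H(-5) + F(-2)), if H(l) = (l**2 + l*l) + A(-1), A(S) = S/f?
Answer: 17*sqrt(1234) ≈ 597.18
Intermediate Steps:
f = -8 (f = -4 - 4 = -8)
A(S) = -S/8 (A(S) = S/(-8) = S*(-1/8) = -S/8)
k(r, U) = 9*U
F(b) = 9 - 9*b
H(l) = 1/8 + 2*l**2 (H(l) = (l**2 + l*l) - 1/8*(-1) = (l**2 + l**2) + 1/8 = 2*l**2 + 1/8 = 1/8 + 2*l**2)
68*sqrt(H(-5) + F(-2)) = 68*sqrt((1/8 + 2*(-5)**2) + (9 - 9*(-2))) = 68*sqrt((1/8 + 2*25) + (9 + 18)) = 68*sqrt((1/8 + 50) + 27) = 68*sqrt(401/8 + 27) = 68*sqrt(617/8) = 68*(sqrt(1234)/4) = 17*sqrt(1234)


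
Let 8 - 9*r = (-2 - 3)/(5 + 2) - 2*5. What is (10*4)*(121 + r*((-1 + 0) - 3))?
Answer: 283960/63 ≈ 4507.3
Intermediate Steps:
r = 131/63 (r = 8/9 - ((-2 - 3)/(5 + 2) - 2*5)/9 = 8/9 - (-5/7 - 1*10)/9 = 8/9 - (-5*⅐ - 10)/9 = 8/9 - (-5/7 - 10)/9 = 8/9 - ⅑*(-75/7) = 8/9 + 25/21 = 131/63 ≈ 2.0794)
(10*4)*(121 + r*((-1 + 0) - 3)) = (10*4)*(121 + 131*((-1 + 0) - 3)/63) = 40*(121 + 131*(-1 - 3)/63) = 40*(121 + (131/63)*(-4)) = 40*(121 - 524/63) = 40*(7099/63) = 283960/63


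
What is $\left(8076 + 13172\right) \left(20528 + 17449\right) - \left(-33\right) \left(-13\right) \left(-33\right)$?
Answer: $806949453$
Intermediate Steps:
$\left(8076 + 13172\right) \left(20528 + 17449\right) - \left(-33\right) \left(-13\right) \left(-33\right) = 21248 \cdot 37977 - 429 \left(-33\right) = 806935296 - -14157 = 806935296 + 14157 = 806949453$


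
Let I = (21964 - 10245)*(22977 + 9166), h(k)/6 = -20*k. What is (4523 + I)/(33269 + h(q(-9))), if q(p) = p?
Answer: 53812620/4907 ≈ 10967.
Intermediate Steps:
h(k) = -120*k (h(k) = 6*(-20*k) = -120*k)
I = 376683817 (I = 11719*32143 = 376683817)
(4523 + I)/(33269 + h(q(-9))) = (4523 + 376683817)/(33269 - 120*(-9)) = 376688340/(33269 + 1080) = 376688340/34349 = 376688340*(1/34349) = 53812620/4907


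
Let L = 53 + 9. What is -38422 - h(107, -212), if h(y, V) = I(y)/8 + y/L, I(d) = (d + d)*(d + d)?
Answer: -1368595/31 ≈ -44148.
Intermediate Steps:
I(d) = 4*d**2 (I(d) = (2*d)*(2*d) = 4*d**2)
L = 62
h(y, V) = y**2/2 + y/62 (h(y, V) = (4*y**2)/8 + y/62 = (4*y**2)*(1/8) + y*(1/62) = y**2/2 + y/62)
-38422 - h(107, -212) = -38422 - 107*(1 + 31*107)/62 = -38422 - 107*(1 + 3317)/62 = -38422 - 107*3318/62 = -38422 - 1*177513/31 = -38422 - 177513/31 = -1368595/31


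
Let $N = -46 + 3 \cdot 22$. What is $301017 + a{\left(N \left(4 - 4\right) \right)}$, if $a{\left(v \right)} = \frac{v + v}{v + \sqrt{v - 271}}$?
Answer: $301017$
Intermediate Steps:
$N = 20$ ($N = -46 + 66 = 20$)
$a{\left(v \right)} = \frac{2 v}{v + \sqrt{-271 + v}}$
$301017 + a{\left(N \left(4 - 4\right) \right)} = 301017 + \frac{2 \cdot 20 \left(4 - 4\right)}{20 \left(4 - 4\right) + \sqrt{-271 + 20 \left(4 - 4\right)}} = 301017 + \frac{2 \cdot 20 \cdot 0}{20 \cdot 0 + \sqrt{-271 + 20 \cdot 0}} = 301017 + 2 \cdot 0 \frac{1}{0 + \sqrt{-271 + 0}} = 301017 + 2 \cdot 0 \frac{1}{0 + \sqrt{-271}} = 301017 + 2 \cdot 0 \frac{1}{0 + i \sqrt{271}} = 301017 + 2 \cdot 0 \frac{1}{i \sqrt{271}} = 301017 + 2 \cdot 0 \left(- \frac{i \sqrt{271}}{271}\right) = 301017 + 0 = 301017$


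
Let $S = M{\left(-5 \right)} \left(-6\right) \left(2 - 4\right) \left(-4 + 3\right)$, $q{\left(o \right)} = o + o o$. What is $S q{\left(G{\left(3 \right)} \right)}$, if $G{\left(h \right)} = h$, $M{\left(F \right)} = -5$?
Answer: $720$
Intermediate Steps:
$q{\left(o \right)} = o + o^{2}$
$S = 60$ ($S = \left(-5\right) \left(-6\right) \left(2 - 4\right) \left(-4 + 3\right) = 30 \left(\left(-2\right) \left(-1\right)\right) = 30 \cdot 2 = 60$)
$S q{\left(G{\left(3 \right)} \right)} = 60 \cdot 3 \left(1 + 3\right) = 60 \cdot 3 \cdot 4 = 60 \cdot 12 = 720$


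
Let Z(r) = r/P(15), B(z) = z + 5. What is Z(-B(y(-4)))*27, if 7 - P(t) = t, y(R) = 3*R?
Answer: -189/8 ≈ -23.625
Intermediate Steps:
B(z) = 5 + z
P(t) = 7 - t
Z(r) = -r/8 (Z(r) = r/(7 - 1*15) = r/(7 - 15) = r/(-8) = r*(-1/8) = -r/8)
Z(-B(y(-4)))*27 = -(-1)*(5 + 3*(-4))/8*27 = -(-1)*(5 - 12)/8*27 = -(-1)*(-7)/8*27 = -1/8*7*27 = -7/8*27 = -189/8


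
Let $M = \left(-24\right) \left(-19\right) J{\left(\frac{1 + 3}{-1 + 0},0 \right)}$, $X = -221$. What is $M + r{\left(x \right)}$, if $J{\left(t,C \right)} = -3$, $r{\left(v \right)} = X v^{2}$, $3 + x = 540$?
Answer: $-63730917$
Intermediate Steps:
$x = 537$ ($x = -3 + 540 = 537$)
$r{\left(v \right)} = - 221 v^{2}$
$M = -1368$ ($M = \left(-24\right) \left(-19\right) \left(-3\right) = 456 \left(-3\right) = -1368$)
$M + r{\left(x \right)} = -1368 - 221 \cdot 537^{2} = -1368 - 63729549 = -63730917$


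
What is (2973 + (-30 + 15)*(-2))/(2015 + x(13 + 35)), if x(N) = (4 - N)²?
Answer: 1001/1317 ≈ 0.76006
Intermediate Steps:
(2973 + (-30 + 15)*(-2))/(2015 + x(13 + 35)) = (2973 + (-30 + 15)*(-2))/(2015 + (-4 + (13 + 35))²) = (2973 - 15*(-2))/(2015 + (-4 + 48)²) = (2973 + 30)/(2015 + 44²) = 3003/(2015 + 1936) = 3003/3951 = 3003*(1/3951) = 1001/1317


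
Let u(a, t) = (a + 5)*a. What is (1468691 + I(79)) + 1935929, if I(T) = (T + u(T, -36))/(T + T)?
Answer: 6809325/2 ≈ 3.4047e+6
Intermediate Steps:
u(a, t) = a*(5 + a) (u(a, t) = (5 + a)*a = a*(5 + a))
I(T) = (T + T*(5 + T))/(2*T) (I(T) = (T + T*(5 + T))/(T + T) = (T + T*(5 + T))/((2*T)) = (T + T*(5 + T))*(1/(2*T)) = (T + T*(5 + T))/(2*T))
(1468691 + I(79)) + 1935929 = (1468691 + (3 + (½)*79)) + 1935929 = (1468691 + (3 + 79/2)) + 1935929 = (1468691 + 85/2) + 1935929 = 2937467/2 + 1935929 = 6809325/2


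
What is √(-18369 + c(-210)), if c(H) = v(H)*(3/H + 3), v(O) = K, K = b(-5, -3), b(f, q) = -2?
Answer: 2*I*√5627335/35 ≈ 135.55*I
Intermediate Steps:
K = -2
v(O) = -2
c(H) = -6 - 6/H (c(H) = -2*(3/H + 3) = -2*(3 + 3/H) = -6 - 6/H)
√(-18369 + c(-210)) = √(-18369 + (-6 - 6/(-210))) = √(-18369 + (-6 - 6*(-1/210))) = √(-18369 + (-6 + 1/35)) = √(-18369 - 209/35) = √(-643124/35) = 2*I*√5627335/35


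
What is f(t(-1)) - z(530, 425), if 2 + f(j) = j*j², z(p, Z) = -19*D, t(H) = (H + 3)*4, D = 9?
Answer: 681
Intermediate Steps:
t(H) = 12 + 4*H (t(H) = (3 + H)*4 = 12 + 4*H)
z(p, Z) = -171 (z(p, Z) = -19*9 = -171)
f(j) = -2 + j³ (f(j) = -2 + j*j² = -2 + j³)
f(t(-1)) - z(530, 425) = (-2 + (12 + 4*(-1))³) - 1*(-171) = (-2 + (12 - 4)³) + 171 = (-2 + 8³) + 171 = (-2 + 512) + 171 = 510 + 171 = 681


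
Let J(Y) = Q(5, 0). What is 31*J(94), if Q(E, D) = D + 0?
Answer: 0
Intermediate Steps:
Q(E, D) = D
J(Y) = 0
31*J(94) = 31*0 = 0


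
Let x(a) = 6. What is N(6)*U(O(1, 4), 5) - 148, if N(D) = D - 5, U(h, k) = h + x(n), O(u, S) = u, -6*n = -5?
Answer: -141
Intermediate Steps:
n = ⅚ (n = -⅙*(-5) = ⅚ ≈ 0.83333)
U(h, k) = 6 + h (U(h, k) = h + 6 = 6 + h)
N(D) = -5 + D
N(6)*U(O(1, 4), 5) - 148 = (-5 + 6)*(6 + 1) - 148 = 1*7 - 148 = 7 - 148 = -141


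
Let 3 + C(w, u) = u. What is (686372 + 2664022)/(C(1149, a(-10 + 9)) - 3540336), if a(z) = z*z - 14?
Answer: -98541/104128 ≈ -0.94634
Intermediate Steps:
a(z) = -14 + z² (a(z) = z² - 14 = -14 + z²)
C(w, u) = -3 + u
(686372 + 2664022)/(C(1149, a(-10 + 9)) - 3540336) = (686372 + 2664022)/((-3 + (-14 + (-10 + 9)²)) - 3540336) = 3350394/((-3 + (-14 + (-1)²)) - 3540336) = 3350394/((-3 + (-14 + 1)) - 3540336) = 3350394/((-3 - 13) - 3540336) = 3350394/(-16 - 3540336) = 3350394/(-3540352) = 3350394*(-1/3540352) = -98541/104128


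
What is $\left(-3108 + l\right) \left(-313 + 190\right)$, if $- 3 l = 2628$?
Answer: $490032$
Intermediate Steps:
$l = -876$ ($l = \left(- \frac{1}{3}\right) 2628 = -876$)
$\left(-3108 + l\right) \left(-313 + 190\right) = \left(-3108 - 876\right) \left(-313 + 190\right) = \left(-3984\right) \left(-123\right) = 490032$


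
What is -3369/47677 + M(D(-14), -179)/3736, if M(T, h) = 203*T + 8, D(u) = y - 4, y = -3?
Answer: -79954185/178121272 ≈ -0.44887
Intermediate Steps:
D(u) = -7 (D(u) = -3 - 4 = -7)
M(T, h) = 8 + 203*T
-3369/47677 + M(D(-14), -179)/3736 = -3369/47677 + (8 + 203*(-7))/3736 = -3369*1/47677 + (8 - 1421)*(1/3736) = -3369/47677 - 1413*1/3736 = -3369/47677 - 1413/3736 = -79954185/178121272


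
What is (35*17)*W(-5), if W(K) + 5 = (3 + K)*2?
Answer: -5355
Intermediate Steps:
W(K) = 1 + 2*K (W(K) = -5 + (3 + K)*2 = -5 + (6 + 2*K) = 1 + 2*K)
(35*17)*W(-5) = (35*17)*(1 + 2*(-5)) = 595*(1 - 10) = 595*(-9) = -5355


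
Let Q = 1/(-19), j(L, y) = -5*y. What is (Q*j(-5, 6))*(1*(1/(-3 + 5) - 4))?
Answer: -105/19 ≈ -5.5263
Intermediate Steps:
Q = -1/19 (Q = 1*(-1/19) = -1/19 ≈ -0.052632)
(Q*j(-5, 6))*(1*(1/(-3 + 5) - 4)) = (-(-5)*6/19)*(1*(1/(-3 + 5) - 4)) = (-1/19*(-30))*(1*(1/2 - 4)) = 30*(1*(½ - 4))/19 = 30*(1*(-7/2))/19 = (30/19)*(-7/2) = -105/19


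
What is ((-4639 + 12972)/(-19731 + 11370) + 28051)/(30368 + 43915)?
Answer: 234526078/621080163 ≈ 0.37761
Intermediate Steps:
((-4639 + 12972)/(-19731 + 11370) + 28051)/(30368 + 43915) = (8333/(-8361) + 28051)/74283 = (8333*(-1/8361) + 28051)*(1/74283) = (-8333/8361 + 28051)*(1/74283) = (234526078/8361)*(1/74283) = 234526078/621080163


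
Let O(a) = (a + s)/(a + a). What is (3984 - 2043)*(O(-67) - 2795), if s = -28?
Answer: -726778335/134 ≈ -5.4237e+6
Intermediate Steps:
O(a) = (-28 + a)/(2*a) (O(a) = (a - 28)/(a + a) = (-28 + a)/((2*a)) = (-28 + a)*(1/(2*a)) = (-28 + a)/(2*a))
(3984 - 2043)*(O(-67) - 2795) = (3984 - 2043)*((½)*(-28 - 67)/(-67) - 2795) = 1941*((½)*(-1/67)*(-95) - 2795) = 1941*(95/134 - 2795) = 1941*(-374435/134) = -726778335/134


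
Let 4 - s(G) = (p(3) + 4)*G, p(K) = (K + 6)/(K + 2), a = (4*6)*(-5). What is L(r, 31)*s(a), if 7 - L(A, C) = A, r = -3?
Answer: 7000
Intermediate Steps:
L(A, C) = 7 - A
a = -120 (a = 24*(-5) = -120)
p(K) = (6 + K)/(2 + K)
s(G) = 4 - 29*G/5 (s(G) = 4 - ((6 + 3)/(2 + 3) + 4)*G = 4 - (9/5 + 4)*G = 4 - 29*G/5)
L(r, 31)*s(a) = (7 - 1*(-3))*(4 - 29/5*(-120)) = (7 + 3)*(4 + 696) = 10*700 = 7000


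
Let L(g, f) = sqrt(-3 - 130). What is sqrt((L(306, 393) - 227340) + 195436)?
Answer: sqrt(-31904 + I*sqrt(133)) ≈ 0.0323 + 178.62*I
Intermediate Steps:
L(g, f) = I*sqrt(133) (L(g, f) = sqrt(-133) = I*sqrt(133))
sqrt((L(306, 393) - 227340) + 195436) = sqrt((I*sqrt(133) - 227340) + 195436) = sqrt((-227340 + I*sqrt(133)) + 195436) = sqrt(-31904 + I*sqrt(133))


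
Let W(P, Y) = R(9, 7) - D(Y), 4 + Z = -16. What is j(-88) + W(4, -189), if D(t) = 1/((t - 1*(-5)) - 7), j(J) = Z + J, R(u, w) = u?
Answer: -18908/191 ≈ -98.995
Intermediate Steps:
Z = -20 (Z = -4 - 16 = -20)
j(J) = -20 + J
D(t) = 1/(-2 + t) (D(t) = 1/((t + 5) - 7) = 1/((5 + t) - 7) = 1/(-2 + t))
W(P, Y) = 9 - 1/(-2 + Y)
j(-88) + W(4, -189) = (-20 - 88) + (-19 + 9*(-189))/(-2 - 189) = -108 + (-19 - 1701)/(-191) = -108 - 1/191*(-1720) = -108 + 1720/191 = -18908/191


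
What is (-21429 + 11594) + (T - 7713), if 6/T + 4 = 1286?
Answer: -11248265/641 ≈ -17548.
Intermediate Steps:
T = 3/641 (T = 6/(-4 + 1286) = 6/1282 = 6*(1/1282) = 3/641 ≈ 0.0046802)
(-21429 + 11594) + (T - 7713) = (-21429 + 11594) + (3/641 - 7713) = -9835 - 4944030/641 = -11248265/641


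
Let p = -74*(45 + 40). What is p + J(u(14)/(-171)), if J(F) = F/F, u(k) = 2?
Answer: -6289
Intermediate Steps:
p = -6290 (p = -74*85 = -6290)
J(F) = 1
p + J(u(14)/(-171)) = -6290 + 1 = -6289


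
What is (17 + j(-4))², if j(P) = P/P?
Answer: 324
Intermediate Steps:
j(P) = 1
(17 + j(-4))² = (17 + 1)² = 18² = 324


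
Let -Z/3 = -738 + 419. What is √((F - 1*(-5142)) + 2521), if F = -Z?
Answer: √6706 ≈ 81.890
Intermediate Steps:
Z = 957 (Z = -3*(-738 + 419) = -3*(-319) = 957)
F = -957 (F = -1*957 = -957)
√((F - 1*(-5142)) + 2521) = √((-957 - 1*(-5142)) + 2521) = √((-957 + 5142) + 2521) = √(4185 + 2521) = √6706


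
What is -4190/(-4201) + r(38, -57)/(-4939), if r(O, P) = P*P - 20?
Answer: 7129381/20748739 ≈ 0.34361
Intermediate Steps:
r(O, P) = -20 + P² (r(O, P) = P² - 20 = -20 + P²)
-4190/(-4201) + r(38, -57)/(-4939) = -4190/(-4201) + (-20 + (-57)²)/(-4939) = -4190*(-1/4201) + (-20 + 3249)*(-1/4939) = 4190/4201 + 3229*(-1/4939) = 4190/4201 - 3229/4939 = 7129381/20748739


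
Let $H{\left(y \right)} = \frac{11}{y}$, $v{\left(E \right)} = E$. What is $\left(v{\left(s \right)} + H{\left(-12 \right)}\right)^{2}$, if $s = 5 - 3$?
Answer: $\frac{169}{144} \approx 1.1736$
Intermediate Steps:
$s = 2$ ($s = 5 - 3 = 2$)
$\left(v{\left(s \right)} + H{\left(-12 \right)}\right)^{2} = \left(2 + \frac{11}{-12}\right)^{2} = \left(2 + 11 \left(- \frac{1}{12}\right)\right)^{2} = \left(2 - \frac{11}{12}\right)^{2} = \left(\frac{13}{12}\right)^{2} = \frac{169}{144}$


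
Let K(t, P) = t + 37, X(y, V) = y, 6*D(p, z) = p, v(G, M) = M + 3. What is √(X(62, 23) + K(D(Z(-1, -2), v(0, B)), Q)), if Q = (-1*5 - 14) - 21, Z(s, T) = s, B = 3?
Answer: √3558/6 ≈ 9.9415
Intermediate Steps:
v(G, M) = 3 + M
D(p, z) = p/6
Q = -40 (Q = (-5 - 14) - 21 = -19 - 21 = -40)
K(t, P) = 37 + t
√(X(62, 23) + K(D(Z(-1, -2), v(0, B)), Q)) = √(62 + (37 + (⅙)*(-1))) = √(62 + (37 - ⅙)) = √(62 + 221/6) = √(593/6) = √3558/6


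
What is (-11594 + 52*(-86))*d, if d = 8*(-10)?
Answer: 1285280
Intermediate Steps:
d = -80
(-11594 + 52*(-86))*d = (-11594 + 52*(-86))*(-80) = (-11594 - 4472)*(-80) = -16066*(-80) = 1285280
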